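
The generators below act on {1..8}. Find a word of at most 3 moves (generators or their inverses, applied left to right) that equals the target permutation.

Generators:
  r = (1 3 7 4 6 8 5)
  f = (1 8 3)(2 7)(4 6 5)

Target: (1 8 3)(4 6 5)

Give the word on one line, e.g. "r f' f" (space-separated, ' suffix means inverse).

f' f'

  after f': (1 3 8)(2 7)(4 5 6)
  after f': (1 8 3)(4 6 5)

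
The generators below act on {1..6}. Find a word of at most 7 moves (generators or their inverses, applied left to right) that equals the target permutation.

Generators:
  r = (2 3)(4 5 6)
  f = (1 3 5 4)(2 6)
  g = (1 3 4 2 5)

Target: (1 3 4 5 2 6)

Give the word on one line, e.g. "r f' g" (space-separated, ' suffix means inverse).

r' f' g' r' r'

  after r': (2 3)(4 6 5)
  after f': (1 4 2)(3 6)
  after g': (1 3 6)(2 5)
  after r': (1 2 4 6)(3 5)
  after r': (1 3 4 5 2 6)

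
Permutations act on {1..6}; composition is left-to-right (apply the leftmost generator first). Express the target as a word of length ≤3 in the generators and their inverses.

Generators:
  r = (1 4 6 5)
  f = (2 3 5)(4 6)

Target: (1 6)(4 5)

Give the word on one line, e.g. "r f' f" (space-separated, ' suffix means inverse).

r' r'

  after r': (1 5 6 4)
  after r': (1 6)(4 5)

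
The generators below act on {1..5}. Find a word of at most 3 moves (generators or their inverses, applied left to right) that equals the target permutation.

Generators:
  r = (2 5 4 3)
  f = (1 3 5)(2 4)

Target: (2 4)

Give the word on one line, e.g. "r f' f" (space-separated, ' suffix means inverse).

f' f' f'

  after f': (1 5 3)(2 4)
  after f': (1 3 5)
  after f': (2 4)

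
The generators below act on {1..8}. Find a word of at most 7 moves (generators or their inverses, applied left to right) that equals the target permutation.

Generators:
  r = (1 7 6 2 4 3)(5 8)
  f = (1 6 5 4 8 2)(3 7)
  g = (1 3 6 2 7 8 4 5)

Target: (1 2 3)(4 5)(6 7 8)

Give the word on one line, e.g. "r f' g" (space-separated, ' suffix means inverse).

g r r r r

  after g: (1 3 6 2 7 8 4 5)
  after r: (2 6 4 8 3)(5 7)
  after r: (1 7 8)(3 4 5 6)
  after r: (1 6)(2 4 8 7 5)
  after r: (1 2 3)(4 5)(6 7 8)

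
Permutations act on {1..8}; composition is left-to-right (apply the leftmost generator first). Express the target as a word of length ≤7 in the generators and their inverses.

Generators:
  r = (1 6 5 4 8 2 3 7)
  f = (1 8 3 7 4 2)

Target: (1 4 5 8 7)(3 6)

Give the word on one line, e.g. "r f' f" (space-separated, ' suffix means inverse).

  after r': (1 7 3 2 8 4 5 6)
  after r': (1 3 8 5)(2 4 6 7)
  after f': (1 8 5 2 7 4 6 3)
  after r: (1 2)(3 6 7 8 4 5)
  after f': (1 4 5 8 7)(3 6)

r' r' f' r f'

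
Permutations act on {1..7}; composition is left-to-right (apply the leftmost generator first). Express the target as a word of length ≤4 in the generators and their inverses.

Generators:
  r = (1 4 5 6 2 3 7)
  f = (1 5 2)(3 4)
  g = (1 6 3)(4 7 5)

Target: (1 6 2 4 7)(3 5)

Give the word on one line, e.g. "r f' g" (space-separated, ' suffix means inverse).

f r

  after f: (1 5 2)(3 4)
  after r: (1 6 2 4 7)(3 5)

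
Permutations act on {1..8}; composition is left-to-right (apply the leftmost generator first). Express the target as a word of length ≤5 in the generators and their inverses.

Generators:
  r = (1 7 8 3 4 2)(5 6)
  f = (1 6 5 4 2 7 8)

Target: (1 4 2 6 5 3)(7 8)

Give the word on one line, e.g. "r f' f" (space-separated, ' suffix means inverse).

f r' f

  after f: (1 6 5 4 2 7 8)
  after r': (1 5 3 8 2)
  after f: (1 4 2 6 5 3)(7 8)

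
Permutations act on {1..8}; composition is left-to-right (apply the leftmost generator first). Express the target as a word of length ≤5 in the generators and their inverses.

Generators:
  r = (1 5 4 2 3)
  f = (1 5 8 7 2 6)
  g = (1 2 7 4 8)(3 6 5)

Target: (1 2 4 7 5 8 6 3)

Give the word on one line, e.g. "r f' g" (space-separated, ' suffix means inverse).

f' g' r'

  after f': (1 6 2 7 8 5)
  after g': (1 3 5 8 6)(4 7)
  after r': (1 2 4 7 5 8 6 3)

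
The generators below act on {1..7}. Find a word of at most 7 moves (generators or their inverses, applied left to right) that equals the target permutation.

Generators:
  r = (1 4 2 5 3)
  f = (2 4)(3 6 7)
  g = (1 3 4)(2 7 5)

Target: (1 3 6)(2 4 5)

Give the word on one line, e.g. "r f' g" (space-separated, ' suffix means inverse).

  after f': (2 4)(3 7 6)
  after g: (1 3 5 2)(4 7 6)
  after r: (2 4 7 6)
  after f: (3 6 4)
  after r': (1 3 6)(2 4 5)

f' g r f r'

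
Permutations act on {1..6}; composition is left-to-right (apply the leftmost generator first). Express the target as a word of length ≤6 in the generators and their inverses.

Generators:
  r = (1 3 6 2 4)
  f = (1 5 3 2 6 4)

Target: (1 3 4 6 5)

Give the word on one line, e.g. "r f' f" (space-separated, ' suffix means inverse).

  after r: (1 3 6 2 4)
  after f': (1 5)(2 6 3)
  after r': (1 5 4 2 3 6)
  after f: (1 3 4 6 5)

r f' r' f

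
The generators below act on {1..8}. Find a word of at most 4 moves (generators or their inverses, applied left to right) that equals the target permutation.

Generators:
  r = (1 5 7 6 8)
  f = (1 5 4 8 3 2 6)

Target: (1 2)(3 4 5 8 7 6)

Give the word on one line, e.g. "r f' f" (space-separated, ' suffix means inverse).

  after f': (1 6 2 3 8 4 5)
  after f': (1 2 8 5 6 3 4)
  after r: (1 2)(3 4 5 8 7 6)

f' f' r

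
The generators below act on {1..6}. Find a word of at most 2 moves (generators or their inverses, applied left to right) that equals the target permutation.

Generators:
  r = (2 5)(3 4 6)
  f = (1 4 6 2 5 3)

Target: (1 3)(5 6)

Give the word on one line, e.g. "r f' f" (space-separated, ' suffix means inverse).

  after r: (2 5)(3 4 6)
  after f': (1 3)(5 6)

r f'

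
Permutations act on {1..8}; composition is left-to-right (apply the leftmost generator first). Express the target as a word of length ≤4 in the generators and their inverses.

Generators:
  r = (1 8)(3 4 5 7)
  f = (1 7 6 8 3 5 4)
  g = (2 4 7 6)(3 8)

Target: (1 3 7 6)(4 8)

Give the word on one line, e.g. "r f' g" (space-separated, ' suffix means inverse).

f r

  after f: (1 7 6 8 3 5 4)
  after r: (1 3 7 6)(4 8)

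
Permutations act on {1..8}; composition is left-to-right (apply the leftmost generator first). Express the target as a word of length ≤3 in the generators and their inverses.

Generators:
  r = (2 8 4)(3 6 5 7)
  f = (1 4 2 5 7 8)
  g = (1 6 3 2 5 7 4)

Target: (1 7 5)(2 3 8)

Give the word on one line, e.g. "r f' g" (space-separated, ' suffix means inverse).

  after r': (2 4 8)(3 7 5 6)
  after f: (1 4)(3 8 5 6)
  after g': (1 7 5)(2 3 8)

r' f g'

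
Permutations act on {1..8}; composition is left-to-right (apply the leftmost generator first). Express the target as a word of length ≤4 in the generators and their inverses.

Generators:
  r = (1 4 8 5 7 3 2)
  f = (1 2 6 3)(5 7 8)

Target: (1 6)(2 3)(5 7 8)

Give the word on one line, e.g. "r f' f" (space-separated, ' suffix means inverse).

  after f': (1 3 6 2)(5 8 7)
  after f': (1 6)(2 3)(5 7 8)

f' f'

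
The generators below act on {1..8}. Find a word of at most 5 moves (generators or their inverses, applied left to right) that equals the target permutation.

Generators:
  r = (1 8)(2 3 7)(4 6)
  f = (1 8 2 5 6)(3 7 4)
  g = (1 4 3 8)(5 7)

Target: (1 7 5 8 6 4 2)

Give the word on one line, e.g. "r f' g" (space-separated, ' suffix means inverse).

f g g f f

  after f: (1 8 2 5 6)(3 7 4)
  after g: (2 7 3 5 6 4 8)
  after g: (1 4)(2 5 6 3 7 8)
  after f: (1 3 4 8 5)(2 6 7)
  after f: (1 7 5 8 6 4 2)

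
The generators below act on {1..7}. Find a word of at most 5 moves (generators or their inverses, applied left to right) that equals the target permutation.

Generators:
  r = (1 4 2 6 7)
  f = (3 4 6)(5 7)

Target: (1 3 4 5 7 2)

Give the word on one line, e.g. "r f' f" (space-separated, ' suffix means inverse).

  after r: (1 4 2 6 7)
  after r: (1 2 7 4 6)
  after r: (1 6 4 7 2)
  after f: (1 3 4 5 7 2)

r r r f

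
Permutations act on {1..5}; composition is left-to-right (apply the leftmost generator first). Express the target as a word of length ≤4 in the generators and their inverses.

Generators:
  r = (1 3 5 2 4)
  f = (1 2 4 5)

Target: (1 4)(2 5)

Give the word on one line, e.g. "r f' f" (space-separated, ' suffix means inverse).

f' f'

  after f': (1 5 4 2)
  after f': (1 4)(2 5)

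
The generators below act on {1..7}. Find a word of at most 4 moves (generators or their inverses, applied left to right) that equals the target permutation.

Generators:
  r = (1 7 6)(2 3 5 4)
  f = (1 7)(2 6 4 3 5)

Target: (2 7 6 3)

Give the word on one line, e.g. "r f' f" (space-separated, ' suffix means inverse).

  after f: (1 7)(2 6 4 3 5)
  after r: (1 6 2)(3 4 5)
  after r: (2 7 6 3)

f r r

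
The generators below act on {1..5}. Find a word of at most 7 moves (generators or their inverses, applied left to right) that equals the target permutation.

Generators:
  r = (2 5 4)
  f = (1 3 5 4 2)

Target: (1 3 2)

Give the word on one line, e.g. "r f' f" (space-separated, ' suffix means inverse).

f' r' f' f' r

  after f': (1 2 4 5 3)
  after r': (1 4 2 5 3)
  after f': (1 5)(2 3)
  after f': (1 3 4 5 2)
  after r: (1 3 2)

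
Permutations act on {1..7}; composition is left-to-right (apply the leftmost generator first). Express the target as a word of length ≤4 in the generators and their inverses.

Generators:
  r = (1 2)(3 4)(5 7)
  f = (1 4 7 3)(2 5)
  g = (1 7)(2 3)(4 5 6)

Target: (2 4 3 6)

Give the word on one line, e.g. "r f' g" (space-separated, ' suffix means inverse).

  after f: (1 4 7 3)(2 5)
  after g: (1 5 3 7 2 6 4)
  after r: (1 7)(2 6 3 5 4)
  after g: (2 4 3 6)

f g r g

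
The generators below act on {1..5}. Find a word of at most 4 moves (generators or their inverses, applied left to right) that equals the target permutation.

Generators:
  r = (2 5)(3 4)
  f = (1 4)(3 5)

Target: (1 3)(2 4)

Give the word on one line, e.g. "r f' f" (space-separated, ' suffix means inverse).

r' f r'

  after r': (2 5)(3 4)
  after f: (1 4 5 2 3)
  after r': (1 3)(2 4)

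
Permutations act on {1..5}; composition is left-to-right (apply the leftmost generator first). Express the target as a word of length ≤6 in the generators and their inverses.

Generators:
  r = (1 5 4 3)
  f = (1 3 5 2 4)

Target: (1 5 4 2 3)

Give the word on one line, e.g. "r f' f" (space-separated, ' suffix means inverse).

r' r' f f f

  after r': (1 3 4 5)
  after r': (1 4)(3 5)
  after f: (2 4 3)
  after f: (1 3 4 5 2)
  after f: (1 5 4 2 3)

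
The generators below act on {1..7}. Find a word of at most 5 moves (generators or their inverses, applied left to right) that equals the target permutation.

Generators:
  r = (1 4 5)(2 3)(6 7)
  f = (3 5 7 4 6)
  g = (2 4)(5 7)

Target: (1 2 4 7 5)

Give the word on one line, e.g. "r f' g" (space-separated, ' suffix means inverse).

r' r' g'

  after r': (1 5 4)(2 3)(6 7)
  after r': (1 4 5)
  after g': (1 2 4 7 5)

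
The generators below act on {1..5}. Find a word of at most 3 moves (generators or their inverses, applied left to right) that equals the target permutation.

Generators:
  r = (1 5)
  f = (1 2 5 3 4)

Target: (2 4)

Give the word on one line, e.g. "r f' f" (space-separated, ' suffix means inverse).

  after f: (1 2 5 3 4)
  after r': (1 2)(3 4 5)
  after f': (2 4)

f r' f'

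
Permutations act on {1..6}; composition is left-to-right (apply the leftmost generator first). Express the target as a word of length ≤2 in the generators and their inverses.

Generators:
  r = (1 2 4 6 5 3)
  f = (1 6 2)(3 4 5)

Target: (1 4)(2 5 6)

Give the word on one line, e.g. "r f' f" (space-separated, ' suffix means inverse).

  after f': (1 2 6)(3 5 4)
  after r: (1 4)(2 5 6)

f' r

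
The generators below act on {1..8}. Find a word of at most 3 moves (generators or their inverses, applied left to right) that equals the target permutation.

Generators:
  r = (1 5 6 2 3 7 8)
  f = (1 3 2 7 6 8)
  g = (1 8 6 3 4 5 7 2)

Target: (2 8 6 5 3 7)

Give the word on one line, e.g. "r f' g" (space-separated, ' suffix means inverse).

r' f

  after r': (1 8 7 3 2 6 5)
  after f: (2 8 6 5 3 7)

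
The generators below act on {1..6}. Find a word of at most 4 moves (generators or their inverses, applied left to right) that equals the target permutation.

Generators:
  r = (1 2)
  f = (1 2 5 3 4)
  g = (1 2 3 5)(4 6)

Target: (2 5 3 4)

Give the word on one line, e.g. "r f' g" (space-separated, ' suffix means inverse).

  after f: (1 2 5 3 4)
  after r': (2 5 3 4)

f r'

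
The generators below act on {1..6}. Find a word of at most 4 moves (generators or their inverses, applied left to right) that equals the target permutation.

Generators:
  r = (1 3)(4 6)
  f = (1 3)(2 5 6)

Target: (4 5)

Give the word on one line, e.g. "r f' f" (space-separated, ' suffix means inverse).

f r' f f

  after f: (1 3)(2 5 6)
  after r': (2 5 4 6)
  after f: (1 3)(2 6 5 4)
  after f: (4 5)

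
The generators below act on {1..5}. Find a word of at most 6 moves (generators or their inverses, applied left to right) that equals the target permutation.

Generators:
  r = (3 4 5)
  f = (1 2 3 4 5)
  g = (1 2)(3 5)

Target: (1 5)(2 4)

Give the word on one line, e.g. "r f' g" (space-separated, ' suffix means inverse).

  after g: (1 2)(3 5)
  after f': (2 5)(3 4)
  after g: (1 2 3 4 5)
  after g: (2 5)(3 4)
  after f': (1 5)(2 4)

g f' g g f'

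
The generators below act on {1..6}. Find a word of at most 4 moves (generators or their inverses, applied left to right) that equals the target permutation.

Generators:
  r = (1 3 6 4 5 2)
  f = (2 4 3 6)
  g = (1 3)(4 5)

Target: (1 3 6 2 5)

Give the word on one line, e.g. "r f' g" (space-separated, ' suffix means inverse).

  after f': (2 6 3 4)
  after r: (1 3 5 2 4)
  after r: (1 6 4 3 2 5)
  after f': (1 3 6 2 5)

f' r r f'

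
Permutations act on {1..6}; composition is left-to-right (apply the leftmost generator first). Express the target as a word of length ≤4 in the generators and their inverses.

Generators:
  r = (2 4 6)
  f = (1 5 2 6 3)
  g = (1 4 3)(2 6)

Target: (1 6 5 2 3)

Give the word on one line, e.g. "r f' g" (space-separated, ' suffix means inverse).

  after g: (1 4 3)(2 6)
  after f: (1 4)(2 3 5)
  after g: (1 3 5 6 2)
  after f': (1 6 5 2 3)

g f g f'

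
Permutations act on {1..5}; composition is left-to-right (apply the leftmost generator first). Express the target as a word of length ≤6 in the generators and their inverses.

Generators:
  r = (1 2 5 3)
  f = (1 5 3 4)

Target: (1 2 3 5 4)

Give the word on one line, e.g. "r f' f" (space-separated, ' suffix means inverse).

  after f: (1 5 3 4)
  after f: (1 3)(4 5)
  after r: (2 5 4 3)
  after r: (1 2 3 5 4)

f f r r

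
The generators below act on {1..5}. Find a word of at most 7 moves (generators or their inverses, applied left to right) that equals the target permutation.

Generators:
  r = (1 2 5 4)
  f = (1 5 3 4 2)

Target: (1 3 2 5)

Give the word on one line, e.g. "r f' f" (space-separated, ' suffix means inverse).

f' r' r' r' f

  after f': (1 2 4 3 5)
  after r': (2 5 4 3)
  after r': (1 4 3)
  after r': (1 5 2)(3 4)
  after f: (1 3 2 5)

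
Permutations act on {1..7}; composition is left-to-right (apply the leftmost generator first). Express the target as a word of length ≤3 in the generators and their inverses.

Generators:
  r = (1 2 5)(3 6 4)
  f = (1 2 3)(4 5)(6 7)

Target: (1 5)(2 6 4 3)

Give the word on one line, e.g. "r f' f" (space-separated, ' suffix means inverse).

f' f' r

  after f': (1 3 2)(4 5)(6 7)
  after f': (1 2 3)
  after r: (1 5)(2 6 4 3)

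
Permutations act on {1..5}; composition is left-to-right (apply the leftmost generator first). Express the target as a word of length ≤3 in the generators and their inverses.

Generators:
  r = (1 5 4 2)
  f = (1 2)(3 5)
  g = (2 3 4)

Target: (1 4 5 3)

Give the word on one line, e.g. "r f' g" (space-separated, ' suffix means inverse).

f' r'

  after f': (1 2)(3 5)
  after r': (1 4 5 3)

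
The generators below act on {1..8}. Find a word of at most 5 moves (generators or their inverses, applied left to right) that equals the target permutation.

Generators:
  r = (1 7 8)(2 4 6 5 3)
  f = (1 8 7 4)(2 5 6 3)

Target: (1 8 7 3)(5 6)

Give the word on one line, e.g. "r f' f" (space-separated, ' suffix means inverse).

  after f: (1 8 7 4)(2 5 6 3)
  after r: (2 3 4 7 6)
  after f': (1 4 8)(2 6 3 7 5)
  after f': (1 7 2 5 3 8 4)
  after f': (1 8 7 3)(5 6)

f r f' f' f'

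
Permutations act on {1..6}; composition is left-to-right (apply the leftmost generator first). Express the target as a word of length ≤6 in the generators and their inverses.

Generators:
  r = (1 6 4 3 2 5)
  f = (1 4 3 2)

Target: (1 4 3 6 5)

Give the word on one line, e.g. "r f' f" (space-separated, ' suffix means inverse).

  after r': (1 5 2 3 4 6)
  after f': (1 5 3)(2 4 6)
  after r: (2 3 6 5)
  after f: (1 4 3 6 5)

r' f' r f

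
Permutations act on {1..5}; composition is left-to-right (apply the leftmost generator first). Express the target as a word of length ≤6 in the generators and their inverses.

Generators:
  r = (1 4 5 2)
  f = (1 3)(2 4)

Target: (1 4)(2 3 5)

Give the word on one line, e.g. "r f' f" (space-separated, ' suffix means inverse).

r f' r r

  after r: (1 4 5 2)
  after f': (1 2 3)(4 5)
  after r: (2 3 4)
  after r: (1 4)(2 3 5)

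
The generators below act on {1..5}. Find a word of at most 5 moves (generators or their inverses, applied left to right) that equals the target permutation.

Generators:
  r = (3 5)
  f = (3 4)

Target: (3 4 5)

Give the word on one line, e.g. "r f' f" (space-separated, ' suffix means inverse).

f' r' r' r'

  after f': (3 4)
  after r': (3 4 5)
  after r': (3 4)
  after r': (3 4 5)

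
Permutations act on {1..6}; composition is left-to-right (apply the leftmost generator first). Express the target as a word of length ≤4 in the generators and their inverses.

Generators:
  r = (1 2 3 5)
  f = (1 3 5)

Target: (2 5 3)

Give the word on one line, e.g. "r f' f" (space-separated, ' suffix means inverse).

  after r: (1 2 3 5)
  after f: (1 2 5 3)
  after r: (1 3 2)
  after f': (2 5 3)

r f r f'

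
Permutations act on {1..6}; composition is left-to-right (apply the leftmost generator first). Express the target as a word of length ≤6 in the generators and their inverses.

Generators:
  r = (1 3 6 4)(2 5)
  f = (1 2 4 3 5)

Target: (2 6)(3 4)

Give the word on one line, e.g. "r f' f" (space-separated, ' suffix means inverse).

  after r': (1 4 6 3)(2 5)
  after f': (1 2 3 5)(4 6)
  after r: (1 5 3 2 6)
  after f: (2 6)(3 4)

r' f' r f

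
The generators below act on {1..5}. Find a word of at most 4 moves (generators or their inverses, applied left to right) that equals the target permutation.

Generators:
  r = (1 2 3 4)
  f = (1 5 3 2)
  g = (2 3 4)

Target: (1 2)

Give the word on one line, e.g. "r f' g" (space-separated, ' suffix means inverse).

r' g

  after r': (1 4 3 2)
  after g: (1 2)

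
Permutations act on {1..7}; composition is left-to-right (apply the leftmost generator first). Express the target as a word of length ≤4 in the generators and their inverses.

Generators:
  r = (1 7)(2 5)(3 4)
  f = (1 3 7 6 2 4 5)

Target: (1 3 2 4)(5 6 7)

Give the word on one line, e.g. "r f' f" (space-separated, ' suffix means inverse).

  after r: (1 7)(2 5)(3 4)
  after f': (1 3 2 4)(5 6 7)

r f'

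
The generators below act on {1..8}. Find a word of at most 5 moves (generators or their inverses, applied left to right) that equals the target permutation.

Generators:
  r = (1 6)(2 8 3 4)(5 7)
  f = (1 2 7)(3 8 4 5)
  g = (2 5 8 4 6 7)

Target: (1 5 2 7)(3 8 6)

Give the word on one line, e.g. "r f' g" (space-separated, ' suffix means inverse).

f' g' g' r g

  after f': (1 7 2)(3 5 4 8)
  after g': (1 6 4 5 8 3 2)
  after g': (1 4 2)(3 7 6 8)
  after r: (1 2 6 3 5 7)(4 8)
  after g: (1 5 2 7)(3 8 6)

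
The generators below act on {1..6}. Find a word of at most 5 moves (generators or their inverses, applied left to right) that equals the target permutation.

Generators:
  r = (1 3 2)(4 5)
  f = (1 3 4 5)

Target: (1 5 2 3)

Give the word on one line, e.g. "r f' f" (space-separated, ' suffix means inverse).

  after f': (1 5 4 3)
  after f': (1 4)(3 5)
  after r': (1 5)(2 3 4)
  after r': (1 4 3 5 2)
  after f: (1 5 2 3)

f' f' r' r' f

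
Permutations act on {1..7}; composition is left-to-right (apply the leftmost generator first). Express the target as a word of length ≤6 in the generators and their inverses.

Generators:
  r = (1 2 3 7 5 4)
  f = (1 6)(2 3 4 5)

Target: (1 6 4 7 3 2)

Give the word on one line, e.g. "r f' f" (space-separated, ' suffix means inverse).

r' f' r' r' f'

  after r': (1 4 5 7 3 2)
  after f': (1 3 5 7 2 6)
  after r': (1 2 6 4 5 3 7)
  after r': (2 6 5)(4 7)
  after f': (1 6 4 7 3 2)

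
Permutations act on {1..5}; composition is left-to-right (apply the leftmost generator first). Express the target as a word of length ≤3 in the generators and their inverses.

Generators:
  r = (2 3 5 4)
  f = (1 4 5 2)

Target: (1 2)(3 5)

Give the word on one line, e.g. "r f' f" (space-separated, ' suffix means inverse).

f r

  after f: (1 4 5 2)
  after r: (1 2)(3 5)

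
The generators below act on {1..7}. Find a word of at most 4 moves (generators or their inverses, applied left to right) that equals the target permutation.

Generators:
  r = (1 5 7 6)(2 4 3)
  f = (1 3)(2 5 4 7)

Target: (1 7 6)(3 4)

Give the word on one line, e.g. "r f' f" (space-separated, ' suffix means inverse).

  after r: (1 5 7 6)(2 4 3)
  after f: (1 4)(2 7 6 3 5)
  after f: (1 7 6)(3 4)

r f f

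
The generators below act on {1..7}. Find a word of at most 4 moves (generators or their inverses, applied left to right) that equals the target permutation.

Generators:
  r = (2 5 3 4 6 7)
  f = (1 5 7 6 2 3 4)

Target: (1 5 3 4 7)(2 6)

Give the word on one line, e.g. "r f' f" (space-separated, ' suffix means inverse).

f' f' r'

  after f': (1 4 3 2 6 7 5)
  after f': (1 3 6 5 4 2 7)
  after r': (1 5 3 4 7)(2 6)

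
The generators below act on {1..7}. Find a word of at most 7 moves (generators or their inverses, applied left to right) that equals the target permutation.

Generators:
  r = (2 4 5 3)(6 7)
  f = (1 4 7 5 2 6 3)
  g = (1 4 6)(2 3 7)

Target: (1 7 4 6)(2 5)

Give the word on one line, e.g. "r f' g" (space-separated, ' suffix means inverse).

g' r' g f r

  after g': (1 6 4)(2 7 3)
  after r': (1 7 5 4)(2 6)
  after g: (1 2)(3 7 5 6)
  after f: (1 6)(2 4 7)(3 5)
  after r: (1 7 4 6)(2 5)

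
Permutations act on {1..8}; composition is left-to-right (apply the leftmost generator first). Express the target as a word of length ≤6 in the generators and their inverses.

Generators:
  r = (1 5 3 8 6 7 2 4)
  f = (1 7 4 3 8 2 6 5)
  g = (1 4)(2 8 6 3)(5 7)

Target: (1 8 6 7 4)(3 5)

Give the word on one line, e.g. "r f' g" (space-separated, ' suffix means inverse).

r g' r g' r

  after r: (1 5 3 8 6 7 2 4)
  after g': (1 7 3 2)(5 6)
  after r: (1 2 5 7 8 6 3 4)
  after g': (1 3)(2 7)
  after r: (1 8 6 7 4)(3 5)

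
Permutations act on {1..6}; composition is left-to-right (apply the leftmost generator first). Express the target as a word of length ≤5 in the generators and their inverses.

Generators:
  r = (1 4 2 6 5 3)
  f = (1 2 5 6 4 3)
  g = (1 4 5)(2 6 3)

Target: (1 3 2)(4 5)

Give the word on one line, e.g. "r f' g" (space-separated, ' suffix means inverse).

g' g' f' r r

  after g': (1 5 4)(2 3 6)
  after g': (1 4 5)(2 6 3)
  after f': (1 6 4 2 5 3)
  after r: (1 5)(2 3 4 6)
  after r: (1 3 2)(4 5)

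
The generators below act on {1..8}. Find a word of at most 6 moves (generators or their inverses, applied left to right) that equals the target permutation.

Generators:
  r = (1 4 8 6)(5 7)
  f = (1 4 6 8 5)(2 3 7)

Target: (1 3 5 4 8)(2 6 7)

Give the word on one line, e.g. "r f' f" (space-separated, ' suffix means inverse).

  after f': (1 5 8 6 4)(2 7 3)
  after r': (1 7 3 2 5 4 6)
  after f': (1 3 7 2 8 6 5)
  after r: (1 3 5 4 8)(2 6 7)

f' r' f' r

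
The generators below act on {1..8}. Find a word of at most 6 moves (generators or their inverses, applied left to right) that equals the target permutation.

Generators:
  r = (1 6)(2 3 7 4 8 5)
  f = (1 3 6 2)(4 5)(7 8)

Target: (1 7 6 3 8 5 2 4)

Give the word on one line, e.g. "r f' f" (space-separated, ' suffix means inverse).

r' r' f r

  after r': (1 6)(2 5 8 4 7 3)
  after r': (2 8 7)(3 5 4)
  after f: (1 3 4 6 2 7)
  after r: (1 7 6 3 8 5 2 4)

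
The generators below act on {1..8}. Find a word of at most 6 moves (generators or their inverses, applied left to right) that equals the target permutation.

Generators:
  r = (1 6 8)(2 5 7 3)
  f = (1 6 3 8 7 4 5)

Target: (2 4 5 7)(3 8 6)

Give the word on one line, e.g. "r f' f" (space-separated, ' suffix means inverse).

  after f': (1 5 4 7 8 3 6)
  after r: (1 7)(2 5 4 3 8)
  after r: (1 3)(2 7 6 8 5 4)
  after f: (1 8)(2 4)(3 6 7)
  after r: (2 4 5 7)(3 8 6)

f' r r f r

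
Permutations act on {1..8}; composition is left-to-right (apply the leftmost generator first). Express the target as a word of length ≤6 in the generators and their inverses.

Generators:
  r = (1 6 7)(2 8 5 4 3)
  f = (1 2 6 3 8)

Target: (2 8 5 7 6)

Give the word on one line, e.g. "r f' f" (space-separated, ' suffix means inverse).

  after r': (1 7 6)(2 3 4 5 8)
  after f': (1 7 2 6 8)(3 4 5)
  after f': (1 7)(3 4 5 6)
  after r: (2 8 5 7 6)

r' f' f' r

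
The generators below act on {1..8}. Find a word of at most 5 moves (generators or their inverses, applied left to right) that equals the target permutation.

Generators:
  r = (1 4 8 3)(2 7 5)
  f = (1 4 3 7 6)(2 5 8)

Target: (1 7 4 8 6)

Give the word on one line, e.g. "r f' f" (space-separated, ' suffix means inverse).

  after f: (1 4 3 7 6)(2 5 8)
  after r: (1 8 7 6 4)(3 5)
  after f: (1 2 5 7)(3 8 6)
  after r: (1 7 4 8 6)

f r f r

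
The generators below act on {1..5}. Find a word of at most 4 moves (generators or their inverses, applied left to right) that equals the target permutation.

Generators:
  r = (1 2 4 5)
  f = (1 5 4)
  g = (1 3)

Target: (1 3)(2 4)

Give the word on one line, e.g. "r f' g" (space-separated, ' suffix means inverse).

g' f r

  after g': (1 3)
  after f: (1 3 5 4)
  after r: (1 3)(2 4)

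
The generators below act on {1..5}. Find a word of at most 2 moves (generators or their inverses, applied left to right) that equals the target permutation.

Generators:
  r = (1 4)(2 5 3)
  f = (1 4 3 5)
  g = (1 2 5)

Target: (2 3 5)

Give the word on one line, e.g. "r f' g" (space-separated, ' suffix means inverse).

r r

  after r: (1 4)(2 5 3)
  after r: (2 3 5)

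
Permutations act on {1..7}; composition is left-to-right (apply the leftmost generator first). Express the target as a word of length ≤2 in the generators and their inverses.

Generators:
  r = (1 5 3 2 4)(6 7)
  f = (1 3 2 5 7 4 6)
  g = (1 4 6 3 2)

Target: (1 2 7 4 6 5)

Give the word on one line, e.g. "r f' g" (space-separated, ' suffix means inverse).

r f'

  after r: (1 5 3 2 4)(6 7)
  after f': (1 2 7 4 6 5)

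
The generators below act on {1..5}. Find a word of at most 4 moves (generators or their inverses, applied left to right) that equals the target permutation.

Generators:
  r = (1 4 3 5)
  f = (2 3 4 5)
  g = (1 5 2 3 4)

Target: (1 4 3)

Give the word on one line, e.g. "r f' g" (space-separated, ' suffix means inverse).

  after r: (1 4 3 5)
  after g': (1 3)(2 5 4)
  after f: (1 4 3)

r g' f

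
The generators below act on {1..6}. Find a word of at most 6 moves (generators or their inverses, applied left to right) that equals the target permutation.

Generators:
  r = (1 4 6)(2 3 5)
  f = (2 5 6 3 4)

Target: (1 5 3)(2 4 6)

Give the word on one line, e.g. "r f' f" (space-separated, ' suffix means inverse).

  after f: (2 5 6 3 4)
  after f: (2 6 4 5 3)
  after r: (1 4 2)
  after f': (1 3 6 5 2)
  after r: (1 5 3)(2 4 6)

f f r f' r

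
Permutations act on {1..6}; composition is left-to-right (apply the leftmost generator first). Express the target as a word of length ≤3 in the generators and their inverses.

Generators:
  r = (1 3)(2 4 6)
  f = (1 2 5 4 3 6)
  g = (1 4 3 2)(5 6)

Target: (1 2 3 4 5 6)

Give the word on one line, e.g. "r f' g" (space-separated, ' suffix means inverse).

  after r': (1 3)(2 6 4)
  after f: (1 6 3 2)(4 5)
  after r: (1 2 3 4 5 6)

r' f r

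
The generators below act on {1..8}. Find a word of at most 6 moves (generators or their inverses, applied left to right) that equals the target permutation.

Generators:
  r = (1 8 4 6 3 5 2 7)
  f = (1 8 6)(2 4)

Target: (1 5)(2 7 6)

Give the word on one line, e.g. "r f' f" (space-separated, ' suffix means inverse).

f r f r' f'

  after f: (1 8 6)(2 4)
  after r: (1 4 7)(2 6 8 3 5)
  after f: (1 2)(3 5 4 7 8)
  after r': (1 5 8 6 4 2 7)
  after f': (1 5)(2 7 6)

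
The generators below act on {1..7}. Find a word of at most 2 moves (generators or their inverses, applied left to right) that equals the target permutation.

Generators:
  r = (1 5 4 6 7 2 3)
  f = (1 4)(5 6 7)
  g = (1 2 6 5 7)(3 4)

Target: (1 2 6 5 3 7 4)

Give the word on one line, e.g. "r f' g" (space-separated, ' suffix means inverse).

r' r'

  after r': (1 3 2 7 6 4 5)
  after r': (1 2 6 5 3 7 4)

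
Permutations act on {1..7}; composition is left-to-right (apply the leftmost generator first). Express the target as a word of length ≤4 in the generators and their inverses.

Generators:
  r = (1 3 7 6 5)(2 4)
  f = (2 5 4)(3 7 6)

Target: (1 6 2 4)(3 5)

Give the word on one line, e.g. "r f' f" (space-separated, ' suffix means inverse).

r f r

  after r: (1 3 7 6 5)(2 4)
  after f: (1 7 3 6 4 5)
  after r: (1 6 2 4)(3 5)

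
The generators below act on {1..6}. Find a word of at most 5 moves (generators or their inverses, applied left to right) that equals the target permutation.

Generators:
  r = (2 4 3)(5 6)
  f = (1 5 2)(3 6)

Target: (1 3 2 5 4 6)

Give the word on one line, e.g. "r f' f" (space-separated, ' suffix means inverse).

  after f: (1 5 2)(3 6)
  after r: (1 6 2)(3 5 4)
  after f: (1 3 2 5 4 6)

f r f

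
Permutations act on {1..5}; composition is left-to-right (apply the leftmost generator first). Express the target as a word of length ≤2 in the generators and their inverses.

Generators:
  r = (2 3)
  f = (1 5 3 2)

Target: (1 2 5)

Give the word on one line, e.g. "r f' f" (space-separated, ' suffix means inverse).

  after r: (2 3)
  after f': (1 2 5)

r f'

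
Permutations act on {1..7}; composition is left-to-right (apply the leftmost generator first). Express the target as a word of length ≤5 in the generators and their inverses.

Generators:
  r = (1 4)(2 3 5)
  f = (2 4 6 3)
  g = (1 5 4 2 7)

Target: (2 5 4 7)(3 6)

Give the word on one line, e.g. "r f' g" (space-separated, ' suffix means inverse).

g' r g f

  after g': (1 7 2 4 5)
  after r: (1 7 3 5 4 2)
  after g: (2 5)(3 4 7)
  after f: (2 5 4 7)(3 6)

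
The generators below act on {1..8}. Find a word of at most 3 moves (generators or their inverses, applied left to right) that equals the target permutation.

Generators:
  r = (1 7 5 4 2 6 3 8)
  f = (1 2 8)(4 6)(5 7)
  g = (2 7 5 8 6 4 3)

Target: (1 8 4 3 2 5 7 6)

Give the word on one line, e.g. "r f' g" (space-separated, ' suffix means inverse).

f' r f'

  after f': (1 8 2)(4 6)(5 7)
  after r: (2 7 4 3 8 6)
  after f': (1 8 4 3 2 5 7 6)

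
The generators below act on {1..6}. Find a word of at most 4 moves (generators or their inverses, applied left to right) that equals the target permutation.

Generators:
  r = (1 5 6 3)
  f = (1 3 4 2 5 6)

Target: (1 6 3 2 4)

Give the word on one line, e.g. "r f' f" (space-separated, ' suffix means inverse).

r r f' r

  after r: (1 5 6 3)
  after r: (1 6)(3 5)
  after f': (1 5)(2 4 3)
  after r: (1 6 3 2 4)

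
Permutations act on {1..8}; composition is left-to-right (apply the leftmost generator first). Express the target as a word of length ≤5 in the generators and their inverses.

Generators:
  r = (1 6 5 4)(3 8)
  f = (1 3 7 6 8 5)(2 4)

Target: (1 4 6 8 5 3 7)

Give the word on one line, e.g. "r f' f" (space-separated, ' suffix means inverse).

  after r': (1 4 5 6)(3 8)
  after f': (1 2 4 8)(3 6 5 7)
  after f': (1 4 6 8 5 3 7)

r' f' f'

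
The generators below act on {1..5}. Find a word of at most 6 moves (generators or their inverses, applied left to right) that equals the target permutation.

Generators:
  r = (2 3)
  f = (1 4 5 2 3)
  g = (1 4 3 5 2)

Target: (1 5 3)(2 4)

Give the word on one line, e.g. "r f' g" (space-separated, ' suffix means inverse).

  after f: (1 4 5 2 3)
  after g: (1 3 4 2 5)
  after r: (1 2 5)(3 4)
  after f': (1 5 3)(2 4)

f g r f'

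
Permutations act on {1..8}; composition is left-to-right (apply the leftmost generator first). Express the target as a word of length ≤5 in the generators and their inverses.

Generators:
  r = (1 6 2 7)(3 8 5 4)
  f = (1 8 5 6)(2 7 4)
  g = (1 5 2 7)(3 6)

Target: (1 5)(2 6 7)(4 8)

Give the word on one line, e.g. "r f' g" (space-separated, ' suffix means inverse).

  after f: (1 8 5 6)(2 7 4)
  after g: (1 8 2)(3 6 5)(4 7)
  after g: (1 8 7 4)(2 5 6)
  after f: (1 5)(2 6 7)(4 8)

f g g f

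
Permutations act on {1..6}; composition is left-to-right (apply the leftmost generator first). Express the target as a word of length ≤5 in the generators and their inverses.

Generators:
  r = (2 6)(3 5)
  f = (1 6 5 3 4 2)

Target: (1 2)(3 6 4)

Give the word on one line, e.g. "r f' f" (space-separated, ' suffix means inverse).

  after r: (2 6)(3 5)
  after f': (1 2)(3 6 4)
  after r: (1 6 4 5 3 2)
  after r: (1 2)(3 6 4)

r f' r r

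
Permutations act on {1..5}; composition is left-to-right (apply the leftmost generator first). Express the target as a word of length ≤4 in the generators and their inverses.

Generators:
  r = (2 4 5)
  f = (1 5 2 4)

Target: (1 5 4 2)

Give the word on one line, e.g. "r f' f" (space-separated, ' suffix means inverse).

r f

  after r: (2 4 5)
  after f: (1 5 4 2)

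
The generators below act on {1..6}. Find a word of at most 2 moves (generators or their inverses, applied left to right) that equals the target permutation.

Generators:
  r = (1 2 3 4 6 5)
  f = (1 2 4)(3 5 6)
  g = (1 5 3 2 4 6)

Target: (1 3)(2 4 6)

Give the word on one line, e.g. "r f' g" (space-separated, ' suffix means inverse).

  after r': (1 5 6 4 3 2)
  after f': (1 3)(2 4 6)

r' f'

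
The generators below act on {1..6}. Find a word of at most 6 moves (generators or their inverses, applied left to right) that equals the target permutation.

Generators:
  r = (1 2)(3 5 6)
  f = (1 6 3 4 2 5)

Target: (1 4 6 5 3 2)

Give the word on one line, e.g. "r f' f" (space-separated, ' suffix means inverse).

f' r r f r'

  after f': (1 5 2 4 3 6)
  after r: (1 6 2 4 5)
  after r: (1 3 5 2 4 6)
  after f: (1 4 3)
  after r': (1 4 6 5 3 2)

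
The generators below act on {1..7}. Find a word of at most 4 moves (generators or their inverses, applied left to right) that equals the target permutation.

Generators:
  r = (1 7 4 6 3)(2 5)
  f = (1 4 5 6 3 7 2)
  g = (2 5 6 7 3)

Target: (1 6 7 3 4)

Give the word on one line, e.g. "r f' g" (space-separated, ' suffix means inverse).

r' r'

  after r': (1 3 6 4 7)(2 5)
  after r': (1 6 7 3 4)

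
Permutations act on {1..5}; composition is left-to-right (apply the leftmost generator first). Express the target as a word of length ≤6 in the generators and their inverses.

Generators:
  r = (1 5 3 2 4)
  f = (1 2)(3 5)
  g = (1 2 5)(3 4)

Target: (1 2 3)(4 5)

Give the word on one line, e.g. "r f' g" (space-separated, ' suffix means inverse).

f r' f' g'

  after f: (1 2)(3 5)
  after r': (1 3)(2 4)
  after f': (1 5 3 2 4)
  after g': (1 2 3)(4 5)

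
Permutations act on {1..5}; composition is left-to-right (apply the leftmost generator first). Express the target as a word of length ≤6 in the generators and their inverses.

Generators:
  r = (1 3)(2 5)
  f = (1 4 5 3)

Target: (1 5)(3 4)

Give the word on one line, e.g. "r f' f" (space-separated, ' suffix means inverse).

  after f: (1 4 5 3)
  after f: (1 5)(3 4)
  after r': (1 2 5 3 4)
  after r': (1 5)(3 4)

f f r' r'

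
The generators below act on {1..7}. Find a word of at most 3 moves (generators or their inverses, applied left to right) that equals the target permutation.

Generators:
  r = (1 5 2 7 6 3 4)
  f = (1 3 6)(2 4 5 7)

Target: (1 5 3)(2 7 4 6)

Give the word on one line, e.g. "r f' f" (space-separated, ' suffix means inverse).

  after r': (1 4 3 6 7 2 5)
  after f: (1 5 3)(2 7 4 6)

r' f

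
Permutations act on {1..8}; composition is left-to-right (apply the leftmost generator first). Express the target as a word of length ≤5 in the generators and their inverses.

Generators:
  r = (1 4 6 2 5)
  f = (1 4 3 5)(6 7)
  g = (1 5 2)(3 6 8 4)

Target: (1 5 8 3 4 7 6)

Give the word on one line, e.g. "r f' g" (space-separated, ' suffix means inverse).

g' r g' f'

  after g': (1 2 5)(3 4 8 6)
  after r: (1 5 4 8 2)(3 6)
  after g': (4 6)(5 8)
  after f': (1 5 8 3 4 7 6)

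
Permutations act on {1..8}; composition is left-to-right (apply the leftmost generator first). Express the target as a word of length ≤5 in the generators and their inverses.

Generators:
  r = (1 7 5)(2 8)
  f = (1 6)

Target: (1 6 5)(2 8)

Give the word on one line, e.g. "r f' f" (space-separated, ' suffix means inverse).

r' f r f' r

  after r': (1 5 7)(2 8)
  after f: (1 5 7 6)(2 8)
  after r: (6 7)
  after f': (1 6 7)
  after r: (1 6 5)(2 8)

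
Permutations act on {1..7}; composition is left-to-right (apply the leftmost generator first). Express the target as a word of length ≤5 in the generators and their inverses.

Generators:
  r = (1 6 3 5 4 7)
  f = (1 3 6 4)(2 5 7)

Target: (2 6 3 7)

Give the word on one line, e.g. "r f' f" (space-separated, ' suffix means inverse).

f r' r'

  after f: (1 3 6 4)(2 5 7)
  after r': (1 6 5 4 7 2 3)
  after r': (2 6 3 7)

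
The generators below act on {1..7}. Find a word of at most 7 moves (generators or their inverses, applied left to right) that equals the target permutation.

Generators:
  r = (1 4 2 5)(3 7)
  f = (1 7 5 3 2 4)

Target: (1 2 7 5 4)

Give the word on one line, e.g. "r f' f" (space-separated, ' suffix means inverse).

f r r f r'

  after f: (1 7 5 3 2 4)
  after r: (1 3 5 7)
  after r: (1 7 4 2 5 3)
  after f: (1 5 2 3 7)
  after r': (1 2 7 5 4)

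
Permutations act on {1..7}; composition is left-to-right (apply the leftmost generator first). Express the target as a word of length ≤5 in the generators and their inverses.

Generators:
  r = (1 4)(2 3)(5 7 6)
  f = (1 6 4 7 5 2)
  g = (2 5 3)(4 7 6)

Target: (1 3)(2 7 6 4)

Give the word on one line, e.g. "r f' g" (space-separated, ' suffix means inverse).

g f' r' f'

  after g: (2 5 3)(4 7 6)
  after f': (1 2 7)(3 5)
  after r': (1 3 6 7 4)(2 5)
  after f': (1 3)(2 7 6 4)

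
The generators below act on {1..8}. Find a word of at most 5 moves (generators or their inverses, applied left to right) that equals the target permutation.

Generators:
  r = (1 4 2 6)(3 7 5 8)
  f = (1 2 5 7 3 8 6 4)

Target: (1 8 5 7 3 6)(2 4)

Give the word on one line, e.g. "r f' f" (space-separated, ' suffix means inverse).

r r f' r' f'

  after r: (1 4 2 6)(3 7 5 8)
  after r: (1 2)(3 5)(4 6)(7 8)
  after f': (2 4 8 5 7 3)
  after r': (1 6 2)(3 4 5)(7 8)
  after f': (1 8 5 7 3 6)(2 4)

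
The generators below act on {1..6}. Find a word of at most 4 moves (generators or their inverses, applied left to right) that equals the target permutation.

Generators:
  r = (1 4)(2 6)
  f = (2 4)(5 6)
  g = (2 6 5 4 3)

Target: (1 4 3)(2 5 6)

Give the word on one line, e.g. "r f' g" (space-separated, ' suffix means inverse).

  after g: (2 6 5 4 3)
  after f: (2 5)(3 4)
  after r: (1 4 3)(2 5 6)

g f r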